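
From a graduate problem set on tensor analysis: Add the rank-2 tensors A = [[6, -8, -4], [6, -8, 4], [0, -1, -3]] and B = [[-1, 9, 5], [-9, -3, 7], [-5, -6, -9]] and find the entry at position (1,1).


Tensor addition is component-wise: (A + B)_{ij} = A_{ij} + B_{ij}.
A_{11} = 6
B_{11} = -1
(A + B)_{11} = 6 + -1 = 5

5


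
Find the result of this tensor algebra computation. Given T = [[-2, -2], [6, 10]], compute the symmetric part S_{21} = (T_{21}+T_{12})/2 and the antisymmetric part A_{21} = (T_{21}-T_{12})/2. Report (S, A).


T_{21} = 6
T_{12} = -2
S_{21} = (6 + -2)/2 = 4/2 = 2
A_{21} = (6 - -2)/2 = 8/2 = 4
Check: S + A = 2 + 4 = 6 = T_{21}.

(2, 4)


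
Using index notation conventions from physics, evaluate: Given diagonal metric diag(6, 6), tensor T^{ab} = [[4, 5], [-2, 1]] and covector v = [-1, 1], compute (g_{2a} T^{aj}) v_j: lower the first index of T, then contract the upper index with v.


Step 1: lower the first index. For a diagonal metric, g_{ia} T^{aj} = g_{ii} T^{ij} (no sum on i).
g_{22} = 6
S_2{}^1 = 6 * T^{21} = 6 * -2 = -12
S_2{}^2 = 6 * T^{22} = 6 * 1 = 6
Step 2: contract S_2{}^j with v_j.
S_2{}^1 * v_1 = -12 * -1 = 12
S_2{}^2 * v_2 = 6 * 1 = 6
Result = 12 + 6 = 18

18


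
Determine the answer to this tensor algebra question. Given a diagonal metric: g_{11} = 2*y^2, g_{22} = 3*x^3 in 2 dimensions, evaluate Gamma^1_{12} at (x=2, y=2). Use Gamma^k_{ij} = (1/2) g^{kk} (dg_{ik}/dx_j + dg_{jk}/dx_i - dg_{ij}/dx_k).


For a diagonal metric, Gamma^k_{ij} = (1/2) g^{kk} (dg_{ik}/dx_j + dg_{jk}/dx_i - dg_{ij}/dx_k).
The metric is diagonal, so g_{ab} = 0 for a != b.
At the given point: g_{11} = 8, g_{22} = 24
g^{11} = 1/8
dg_{11}/dx_2 = dg_{11}/dx_2 = 8
dg_{21}/dx_1 = 0 (off-diagonal)
dg_{12}/dx_1 = 0 (off-diagonal)
Numerator = 8 + 0 - 0 = 8
Gamma^1_{12} = 8 / (2 * 8) = 1/2

1/2


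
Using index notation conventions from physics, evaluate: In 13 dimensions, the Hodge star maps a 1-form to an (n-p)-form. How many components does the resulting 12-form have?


The Hodge dual of a p-form on an n-dimensional manifold is an (n-p)-form.
n = 13, p = 1, so dual degree = 13 - 1 = 12
The number of components is C(n, n-p) = C(13, 12) = 13

13


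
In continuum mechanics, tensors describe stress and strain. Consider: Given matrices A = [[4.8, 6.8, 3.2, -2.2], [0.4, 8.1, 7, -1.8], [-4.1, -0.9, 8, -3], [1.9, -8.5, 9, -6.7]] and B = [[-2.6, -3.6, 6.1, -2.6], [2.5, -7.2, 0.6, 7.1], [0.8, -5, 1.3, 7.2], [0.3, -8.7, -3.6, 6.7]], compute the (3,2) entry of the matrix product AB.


(AB)_{ij} = sum_k A_{ik} B_{kj}.
For i=3, j=2:
A_{31} * B_{12} = -4.1 * -3.6 = 14.76
A_{32} * B_{22} = -0.9 * -7.2 = 6.48
A_{33} * B_{32} = 8 * -5 = -40
A_{34} * B_{42} = -3 * -8.7 = 26.1
Sum = 14.76 + 6.48 + -40 + 26.1 = 7.34

7.34


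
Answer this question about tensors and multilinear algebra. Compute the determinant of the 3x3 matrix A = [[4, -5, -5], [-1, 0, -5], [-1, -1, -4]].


Expanding along the first row, det(A) = a11*M_11 - a12*M_12 + a13*M_13, where M_1j is the (1,j) minor.
Minor M_11 = 0*-4 - -5*-1 = -5
Minor M_12 = -1*-4 - -5*-1 = -1
Minor M_13 = -1*-1 - 0*-1 = 1
det = 4*(-5) - -5*(-1) + -5*(1)
    = -20 - 5 + -5
    = -30

-30


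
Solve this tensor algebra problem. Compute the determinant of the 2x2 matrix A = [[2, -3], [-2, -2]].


For a 2x2 matrix [[a, b], [c, d]], det = a*d - b*c.
a = 2, b = -3, c = -2, d = -2
a*d = 2 * -2 = -4
b*c = -3 * -2 = 6
det = -4 - 6 = -10

-10


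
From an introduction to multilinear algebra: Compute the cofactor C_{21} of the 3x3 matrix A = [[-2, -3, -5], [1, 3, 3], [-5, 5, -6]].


To find cofactor C_{21}, delete row 2 and column 1.
The resulting 2x2 submatrix is: [[-3, -5], [5, -6]]
Minor M_{21} = -3*-6 - -5*5
  = 18 - -25 = 43
Sign = (-1)^(2+1) = (-1)^3 = -1
Cofactor C_{21} = -1 * 43 = -43

-43


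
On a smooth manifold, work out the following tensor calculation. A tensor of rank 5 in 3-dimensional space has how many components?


The number of components of a rank-r tensor in d dimensions is d^r.
Here d = 3 and r = 5.
3^5 = 243

243


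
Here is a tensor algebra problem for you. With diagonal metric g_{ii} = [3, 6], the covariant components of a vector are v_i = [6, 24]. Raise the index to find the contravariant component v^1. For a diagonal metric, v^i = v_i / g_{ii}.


To raise an index with a diagonal metric: v^i = v_i / g_{ii}.
For index 1: v_1 = 6, g_{11} = 3
v^1 = 6 / 3 = 2

2


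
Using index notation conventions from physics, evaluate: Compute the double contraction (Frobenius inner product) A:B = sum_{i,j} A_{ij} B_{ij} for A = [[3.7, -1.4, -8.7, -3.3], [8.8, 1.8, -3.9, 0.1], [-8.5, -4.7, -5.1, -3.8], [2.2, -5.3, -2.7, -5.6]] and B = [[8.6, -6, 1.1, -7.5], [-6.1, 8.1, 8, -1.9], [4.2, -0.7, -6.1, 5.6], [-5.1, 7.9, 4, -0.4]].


A:B = sum over all i,j of A_{ij} * B_{ij}.
Row 1: 3.7*8.6=31.82, -1.4*-6=8.4, -8.7*1.1=-9.57, -3.3*-7.5=24.75 => row sum = 55.4
Row 2: 8.8*-6.1=-53.68, 1.8*8.1=14.58, -3.9*8=-31.2, 0.1*-1.9=-0.19 => row sum = -70.49
Row 3: -8.5*4.2=-35.7, -4.7*-0.7=3.29, -5.1*-6.1=31.11, -3.8*5.6=-21.28 => row sum = -22.58
Row 4: 2.2*-5.1=-11.22, -5.3*7.9=-41.87, -2.7*4=-10.8, -5.6*-0.4=2.24 => row sum = -61.65
Total = 55.4 + -70.49 + -22.58 + -61.65 = -99.32

-99.32


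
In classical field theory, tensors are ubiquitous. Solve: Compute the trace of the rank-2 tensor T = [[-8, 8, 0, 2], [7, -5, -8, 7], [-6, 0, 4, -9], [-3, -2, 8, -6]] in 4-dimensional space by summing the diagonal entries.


The contraction (trace) of a rank-2 tensor is the sum of its diagonal elements.
Diagonal entries: A[1,1] = -8, A[2,2] = -5, A[3,3] = 4, A[4,4] = -6
Tr(A) = -8 + -5 + 4 + -6 = -15

-15


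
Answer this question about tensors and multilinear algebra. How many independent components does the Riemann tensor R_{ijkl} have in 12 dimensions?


The Riemann tensor in d dimensions has d^2(d^2 - 1)/12 independent components.
d = 12, so d^2 = 144
d^2 - 1 = 143
d^2(d^2 - 1) = 144 * 143 = 20592
Divide by 12: 20592 / 12 = 1716

1716


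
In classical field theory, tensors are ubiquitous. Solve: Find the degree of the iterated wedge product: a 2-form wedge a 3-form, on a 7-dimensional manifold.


The degree of a wedge product is the sum of the degrees of the individual forms.
Degrees: 2, 3
Total degree = 2 + 3 = 5

5


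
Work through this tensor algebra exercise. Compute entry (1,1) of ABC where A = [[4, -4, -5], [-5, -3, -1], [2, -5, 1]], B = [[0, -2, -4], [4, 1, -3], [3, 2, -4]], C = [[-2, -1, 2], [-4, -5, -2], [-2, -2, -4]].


(ABC)_{11} = sum_m (AB)_{1m} C_{m1}. First compute row 1 of AB.
(AB)_{11} = 4*0 + -4*4 + -5*3 = -31
(AB)_{12} = 4*-2 + -4*1 + -5*2 = -22
(AB)_{13} = 4*-4 + -4*-3 + -5*-4 = 16
Now contract with column 1 of C:
(AB)_{11} * C_{11} = -31 * -2 = 62
(AB)_{12} * C_{21} = -22 * -4 = 88
(AB)_{13} * C_{31} = 16 * -2 = -32
(ABC)_{11} = 62 + 88 + -32 = 118

118


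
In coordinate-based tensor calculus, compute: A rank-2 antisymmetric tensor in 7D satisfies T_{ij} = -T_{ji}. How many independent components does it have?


An antisymmetric rank-2 tensor satisfies A_{ij} = -A_{ji}, so diagonal entries are zero.
The independent components are the upper-triangular entries: C(n, 2) = n(n-1)/2.
n = 7
C(7, 2) = 7 * 6 / 2 = 42 / 2 = 21

21


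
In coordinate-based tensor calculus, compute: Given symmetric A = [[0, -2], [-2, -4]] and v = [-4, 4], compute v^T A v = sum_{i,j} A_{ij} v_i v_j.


First compute Av:
(Av)_1 = 0*-4 + -2*4 = -8
(Av)_2 = -2*-4 + -4*4 = -8
Av = [-8, -8]
Then v^T (Av) = -4*-8 + 4*-8
= 32 + -32 = 0

0


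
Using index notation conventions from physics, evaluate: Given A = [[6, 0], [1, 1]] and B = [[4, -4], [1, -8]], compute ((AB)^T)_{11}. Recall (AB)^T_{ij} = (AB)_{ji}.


(AB)^T_{ij} = (AB)_{ji} = sum_k A_{jk} B_{ki}.
For i=1, j=1 we need (AB)_{11}:
A_{11} * B_{11} = 6 * 4 = 24
A_{12} * B_{21} = 0 * 1 = 0
Sum = 24 + 0 = 24

24


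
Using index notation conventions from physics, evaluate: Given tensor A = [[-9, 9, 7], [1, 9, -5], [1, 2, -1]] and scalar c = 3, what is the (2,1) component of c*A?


Scalar multiplication: (cA)_{ij} = c * A_{ij}.
c = 3
A_{21} = 1
(cA)_{21} = 3 * 1 = 3

3


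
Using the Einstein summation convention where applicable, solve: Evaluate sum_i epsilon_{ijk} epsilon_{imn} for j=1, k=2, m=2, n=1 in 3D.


Using the identity: epsilon_{ijk} epsilon_{imn} = delta_{jm} delta_{kn} - delta_{jn} delta_{km}.
delta_{12} = 0
delta_{21} = 0
delta_{11} = 1
delta_{22} = 1
Result = 0 * 0 - 1 * 1 = 0 - 1 = -1

-1


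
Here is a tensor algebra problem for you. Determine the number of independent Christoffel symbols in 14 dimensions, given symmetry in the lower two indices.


Christoffel symbols Gamma^k_{ij} are symmetric in i,j, so there are d * d(d+1)/2 independent symbols.
d = 14
d(d+1)/2 = 14 * 15 / 2 = 105
Total = 14 * 105 = 1470

1470


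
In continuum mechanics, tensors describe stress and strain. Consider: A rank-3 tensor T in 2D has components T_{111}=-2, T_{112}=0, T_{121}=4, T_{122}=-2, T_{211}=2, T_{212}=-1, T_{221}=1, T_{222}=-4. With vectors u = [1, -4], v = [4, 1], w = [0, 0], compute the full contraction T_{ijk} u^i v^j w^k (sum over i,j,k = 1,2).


S = sum over i,j,k of T_{ijk} u_i v_j w_k. Expanding all 8 terms:
T_{111}*u_1*v_1*w_1 = -2*1*4*0 = 0  (running total: 0)
T_{112}*u_1*v_1*w_2 = 0*1*4*0 = 0  (running total: 0)
T_{121}*u_1*v_2*w_1 = 4*1*1*0 = 0  (running total: 0)
T_{122}*u_1*v_2*w_2 = -2*1*1*0 = 0  (running total: 0)
T_{211}*u_2*v_1*w_1 = 2*-4*4*0 = 0  (running total: 0)
T_{212}*u_2*v_1*w_2 = -1*-4*4*0 = 0  (running total: 0)
T_{221}*u_2*v_2*w_1 = 1*-4*1*0 = 0  (running total: 0)
T_{222}*u_2*v_2*w_2 = -4*-4*1*0 = 0  (running total: 0)
S = 0

0


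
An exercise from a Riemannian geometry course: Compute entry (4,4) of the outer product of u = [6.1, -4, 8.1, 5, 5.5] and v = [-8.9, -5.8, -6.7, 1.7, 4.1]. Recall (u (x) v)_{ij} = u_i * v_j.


The outer product entry T_{ij} = u_i * v_j.
We need i=4, j=4.
u_4 = 5, v_4 = 1.7
T_{4,4} = 5 * 1.7 = 8.5

8.5


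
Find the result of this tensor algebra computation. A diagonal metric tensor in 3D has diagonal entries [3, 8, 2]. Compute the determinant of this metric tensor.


For a diagonal metric, the determinant is the product of diagonal entries.
Diagonal entries: 3, 8, 2
det(g) = 3 * 8 * 2 = 48

48


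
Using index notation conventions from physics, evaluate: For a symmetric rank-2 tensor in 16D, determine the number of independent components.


A symmetric rank-2 tensor in d dimensions has d(d+1)/2 independent components.
d = 16
d(d+1)/2 = 16 * 17 / 2 = 272 / 2 = 136

136


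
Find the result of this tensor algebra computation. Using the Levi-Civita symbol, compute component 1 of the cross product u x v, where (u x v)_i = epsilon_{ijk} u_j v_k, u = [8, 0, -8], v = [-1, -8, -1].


(u x v)_1 = sum_{j,k} epsilon_{1jk} u_j v_k. Only permutations of (1,2,3) contribute; the two non-zero terms are:
eps_{123} u_2 v_3 = 1 * 0 * -1 = 0
eps_{132} u_3 v_2 = -1 * -8 * -8 = -64
(u x v)_1 = -64

-64


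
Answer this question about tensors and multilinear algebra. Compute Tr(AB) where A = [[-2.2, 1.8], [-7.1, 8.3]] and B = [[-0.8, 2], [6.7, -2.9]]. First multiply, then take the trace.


Tr(AB) = sum_i (AB)_{ii} where (AB)_{ii} = sum_k A_{ik} B_{ki}.
(AB)_{11} = -2.2*-0.8 + 1.8*6.7 = 13.82
(AB)_{22} = -7.1*2 + 8.3*-2.9 = -38.27
Tr(AB) = 13.82 + -38.27 = -24.45

-24.45


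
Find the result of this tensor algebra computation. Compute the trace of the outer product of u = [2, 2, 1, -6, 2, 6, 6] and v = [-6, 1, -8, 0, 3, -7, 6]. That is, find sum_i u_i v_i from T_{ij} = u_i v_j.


The outer product gives T_{ij} = u_i v_j.
The trace (contraction) is Tr(T) = sum_i T_{ii} = sum_i u_i v_i.
Diagonal entries:
T_{11} = u_1 * v_1 = 2 * -6 = -12
T_{22} = u_2 * v_2 = 2 * 1 = 2
T_{33} = u_3 * v_3 = 1 * -8 = -8
T_{44} = u_4 * v_4 = -6 * 0 = 0
T_{55} = u_5 * v_5 = 2 * 3 = 6
T_{66} = u_6 * v_6 = 6 * -7 = -42
T_{77} = u_7 * v_7 = 6 * 6 = 36
Tr(T) = -12 + 2 + -8 + 0 + 6 + -42 + 36 = -18

-18


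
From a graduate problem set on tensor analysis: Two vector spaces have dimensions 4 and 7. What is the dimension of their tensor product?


The dimension of a tensor product is the product of dimensions.
dim(V) = 4, dim(W) = 7
dim(V (x) W) = 4 * 7 = 28

28


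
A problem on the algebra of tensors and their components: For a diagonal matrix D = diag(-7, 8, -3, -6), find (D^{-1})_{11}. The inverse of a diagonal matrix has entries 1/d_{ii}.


For a diagonal matrix, the inverse has entries (D^{-1})_{ii} = 1/d_{ii}.
The diagonal entries are: d_{11} = -7, d_{22} = 8, d_{33} = -3, d_{44} = -6
We need (D^{-1})_{11} = 1/d_{11} = 1/-7 = -1/7

-1/7


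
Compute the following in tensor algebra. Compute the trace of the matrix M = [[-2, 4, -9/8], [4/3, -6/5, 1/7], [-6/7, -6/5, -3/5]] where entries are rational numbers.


The trace is the sum of diagonal entries.
Diagonal: M[1,1] = -2, M[2,2] = -6/5, M[3,3] = -3/5
Tr(M) = -2 + -6/5 + -3/5
Computing step by step:
After adding M[1,1]: -2
After adding M[2,2]: -16/5
After adding M[3,3]: -19/5
Tr(M) = -19/5

-19/5


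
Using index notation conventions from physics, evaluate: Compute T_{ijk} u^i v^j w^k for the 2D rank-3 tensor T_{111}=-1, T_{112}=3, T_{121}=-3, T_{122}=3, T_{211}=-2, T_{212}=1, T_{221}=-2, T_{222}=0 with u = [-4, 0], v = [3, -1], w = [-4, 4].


S = sum over i,j,k of T_{ijk} u_i v_j w_k. Expanding all 8 terms:
T_{111}*u_1*v_1*w_1 = -1*-4*3*-4 = -48  (running total: -48)
T_{112}*u_1*v_1*w_2 = 3*-4*3*4 = -144  (running total: -192)
T_{121}*u_1*v_2*w_1 = -3*-4*-1*-4 = 48  (running total: -144)
T_{122}*u_1*v_2*w_2 = 3*-4*-1*4 = 48  (running total: -96)
T_{211}*u_2*v_1*w_1 = -2*0*3*-4 = 0  (running total: -96)
T_{212}*u_2*v_1*w_2 = 1*0*3*4 = 0  (running total: -96)
T_{221}*u_2*v_2*w_1 = -2*0*-1*-4 = 0  (running total: -96)
T_{222}*u_2*v_2*w_2 = 0*0*-1*4 = 0  (running total: -96)
S = -96

-96


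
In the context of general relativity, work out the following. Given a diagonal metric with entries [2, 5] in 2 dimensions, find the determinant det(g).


For a diagonal metric, the determinant is the product of diagonal entries.
Diagonal entries: 2, 5
det(g) = 2 * 5 = 10

10


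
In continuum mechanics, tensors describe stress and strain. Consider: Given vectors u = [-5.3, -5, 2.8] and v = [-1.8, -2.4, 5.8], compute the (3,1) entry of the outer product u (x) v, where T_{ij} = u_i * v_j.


The outer product entry T_{ij} = u_i * v_j.
We need i=3, j=1.
u_3 = 2.8, v_1 = -1.8
T_{3,1} = 2.8 * -1.8 = -5.04

-5.04


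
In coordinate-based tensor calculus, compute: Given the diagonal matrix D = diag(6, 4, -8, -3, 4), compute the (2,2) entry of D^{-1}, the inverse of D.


For a diagonal matrix, the inverse has entries (D^{-1})_{ii} = 1/d_{ii}.
The diagonal entries are: d_{11} = 6, d_{22} = 4, d_{33} = -8, d_{44} = -3, d_{55} = 4
We need (D^{-1})_{22} = 1/d_{22} = 1/4 = 1/4

1/4


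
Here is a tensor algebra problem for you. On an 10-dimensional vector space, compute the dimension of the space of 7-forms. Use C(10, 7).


The dimension of the space of p-forms on an n-dimensional space is C(n, p).
n = 10, p = 7
C(10, 7) = 10! / (7! * 3!) = 120

120


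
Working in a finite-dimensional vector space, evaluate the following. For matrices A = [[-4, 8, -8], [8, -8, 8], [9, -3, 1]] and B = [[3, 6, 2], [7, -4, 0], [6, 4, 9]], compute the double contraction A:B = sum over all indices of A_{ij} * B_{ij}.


A:B = sum over all i,j of A_{ij} * B_{ij}.
Row 1: -4*3=-12, 8*6=48, -8*2=-16 => row sum = 20
Row 2: 8*7=56, -8*-4=32, 8*0=0 => row sum = 88
Row 3: 9*6=54, -3*4=-12, 1*9=9 => row sum = 51
Total = 20 + 88 + 51 = 159

159


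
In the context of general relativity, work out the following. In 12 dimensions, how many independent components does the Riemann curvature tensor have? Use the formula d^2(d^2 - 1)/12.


The Riemann tensor in d dimensions has d^2(d^2 - 1)/12 independent components.
d = 12, so d^2 = 144
d^2 - 1 = 143
d^2(d^2 - 1) = 144 * 143 = 20592
Divide by 12: 20592 / 12 = 1716

1716


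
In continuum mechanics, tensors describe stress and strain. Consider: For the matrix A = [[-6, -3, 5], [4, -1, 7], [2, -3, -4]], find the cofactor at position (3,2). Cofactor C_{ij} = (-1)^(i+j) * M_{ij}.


To find cofactor C_{32}, delete row 3 and column 2.
The resulting 2x2 submatrix is: [[-6, 5], [4, 7]]
Minor M_{32} = -6*7 - 5*4
  = -42 - 20 = -62
Sign = (-1)^(3+2) = (-1)^5 = -1
Cofactor C_{32} = -1 * -62 = 62

62


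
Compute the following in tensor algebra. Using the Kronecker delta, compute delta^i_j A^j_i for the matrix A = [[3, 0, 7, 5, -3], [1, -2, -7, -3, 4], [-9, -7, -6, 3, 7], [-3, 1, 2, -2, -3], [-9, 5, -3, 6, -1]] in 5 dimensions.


The contraction (trace) of a rank-2 tensor is the sum of its diagonal elements.
Diagonal entries: A[1,1] = 3, A[2,2] = -2, A[3,3] = -6, A[4,4] = -2, A[5,5] = -1
Tr(A) = 3 + -2 + -6 + -2 + -1 = -8

-8


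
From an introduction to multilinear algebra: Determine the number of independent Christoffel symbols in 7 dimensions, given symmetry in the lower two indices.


Christoffel symbols Gamma^k_{ij} are symmetric in i,j, so there are d * d(d+1)/2 independent symbols.
d = 7
d(d+1)/2 = 7 * 8 / 2 = 28
Total = 7 * 28 = 196

196


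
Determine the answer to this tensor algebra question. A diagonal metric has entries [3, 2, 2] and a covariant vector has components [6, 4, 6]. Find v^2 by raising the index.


To raise an index with a diagonal metric: v^i = v_i / g_{ii}.
For index 2: v_2 = 4, g_{22} = 2
v^2 = 4 / 2 = 2

2


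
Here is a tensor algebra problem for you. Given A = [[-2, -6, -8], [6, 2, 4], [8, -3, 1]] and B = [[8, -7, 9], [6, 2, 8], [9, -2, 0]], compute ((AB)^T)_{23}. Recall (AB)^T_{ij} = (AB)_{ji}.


(AB)^T_{ij} = (AB)_{ji} = sum_k A_{jk} B_{ki}.
For i=2, j=3 we need (AB)_{32}:
A_{31} * B_{12} = 8 * -7 = -56
A_{32} * B_{22} = -3 * 2 = -6
A_{33} * B_{32} = 1 * -2 = -2
Sum = -56 + -6 + -2 = -64

-64


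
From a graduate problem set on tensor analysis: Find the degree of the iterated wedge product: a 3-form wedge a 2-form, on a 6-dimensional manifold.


The degree of a wedge product is the sum of the degrees of the individual forms.
Degrees: 3, 2
Total degree = 3 + 2 = 5

5


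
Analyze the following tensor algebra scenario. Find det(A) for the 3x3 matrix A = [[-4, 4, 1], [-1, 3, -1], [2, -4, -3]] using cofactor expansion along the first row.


Expanding along the first row, det(A) = a11*M_11 - a12*M_12 + a13*M_13, where M_1j is the (1,j) minor.
Minor M_11 = 3*-3 - -1*-4 = -13
Minor M_12 = -1*-3 - -1*2 = 5
Minor M_13 = -1*-4 - 3*2 = -2
det = -4*(-13) - 4*(5) + 1*(-2)
    = 52 - 20 + -2
    = 30

30


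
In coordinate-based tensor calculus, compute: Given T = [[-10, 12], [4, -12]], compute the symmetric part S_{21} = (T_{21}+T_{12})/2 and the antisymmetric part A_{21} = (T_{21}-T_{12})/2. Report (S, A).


T_{21} = 4
T_{12} = 12
S_{21} = (4 + 12)/2 = 16/2 = 8
A_{21} = (4 - 12)/2 = -8/2 = -4
Check: S + A = 8 + -4 = 4 = T_{21}.

(8, -4)


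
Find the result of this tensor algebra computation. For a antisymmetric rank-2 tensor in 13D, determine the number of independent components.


A antisymmetric rank-2 tensor in d dimensions has d(d-1)/2 independent components.
d = 13
d(d-1)/2 = 13 * 12 / 2 = 156 / 2 = 78

78


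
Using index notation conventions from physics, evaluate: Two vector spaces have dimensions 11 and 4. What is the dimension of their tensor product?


The dimension of a tensor product is the product of dimensions.
dim(V) = 11, dim(W) = 4
dim(V (x) W) = 11 * 4 = 44

44


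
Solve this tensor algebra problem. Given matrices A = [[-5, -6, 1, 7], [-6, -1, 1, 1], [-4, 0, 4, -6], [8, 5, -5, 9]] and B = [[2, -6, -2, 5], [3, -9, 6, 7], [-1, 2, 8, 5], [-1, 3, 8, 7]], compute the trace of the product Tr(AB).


Tr(AB) = sum_i (AB)_{ii} where (AB)_{ii} = sum_k A_{ik} B_{ki}.
(AB)_{11} = -5*2 + -6*3 + 1*-1 + 7*-1 = -36
(AB)_{22} = -6*-6 + -1*-9 + 1*2 + 1*3 = 50
(AB)_{33} = -4*-2 + 0*6 + 4*8 + -6*8 = -8
(AB)_{44} = 8*5 + 5*7 + -5*5 + 9*7 = 113
Tr(AB) = -36 + 50 + -8 + 113 = 119

119


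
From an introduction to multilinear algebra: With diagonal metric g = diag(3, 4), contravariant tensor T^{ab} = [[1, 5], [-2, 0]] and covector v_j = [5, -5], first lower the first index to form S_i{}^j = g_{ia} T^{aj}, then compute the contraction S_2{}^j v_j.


Step 1: lower the first index. For a diagonal metric, g_{ia} T^{aj} = g_{ii} T^{ij} (no sum on i).
g_{22} = 4
S_2{}^1 = 4 * T^{21} = 4 * -2 = -8
S_2{}^2 = 4 * T^{22} = 4 * 0 = 0
Step 2: contract S_2{}^j with v_j.
S_2{}^1 * v_1 = -8 * 5 = -40
S_2{}^2 * v_2 = 0 * -5 = 0
Result = -40 + 0 = -40

-40


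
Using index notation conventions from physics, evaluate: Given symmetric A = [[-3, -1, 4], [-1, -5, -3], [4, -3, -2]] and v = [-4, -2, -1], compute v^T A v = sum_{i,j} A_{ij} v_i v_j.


First compute Av:
(Av)_1 = -3*-4 + -1*-2 + 4*-1 = 10
(Av)_2 = -1*-4 + -5*-2 + -3*-1 = 17
(Av)_3 = 4*-4 + -3*-2 + -2*-1 = -8
Av = [10, 17, -8]
Then v^T (Av) = -4*10 + -2*17 + -1*-8
= -40 + -34 + 8 = -66

-66


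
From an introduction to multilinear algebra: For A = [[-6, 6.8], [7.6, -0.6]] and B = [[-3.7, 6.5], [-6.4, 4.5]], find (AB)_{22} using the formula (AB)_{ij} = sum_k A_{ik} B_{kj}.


(AB)_{ij} = sum_k A_{ik} B_{kj}.
For i=2, j=2:
A_{21} * B_{12} = 7.6 * 6.5 = 49.4
A_{22} * B_{22} = -0.6 * 4.5 = -2.7
Sum = 49.4 + -2.7 = 46.7

46.7


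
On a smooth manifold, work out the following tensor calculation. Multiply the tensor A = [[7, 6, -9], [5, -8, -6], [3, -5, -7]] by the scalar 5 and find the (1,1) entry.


Scalar multiplication: (cA)_{ij} = c * A_{ij}.
c = 5
A_{11} = 7
(cA)_{11} = 5 * 7 = 35

35


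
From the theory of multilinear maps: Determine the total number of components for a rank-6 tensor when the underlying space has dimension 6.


The number of components of a rank-r tensor in d dimensions is d^r.
Here d = 6 and r = 6.
6^6 = 46656

46656


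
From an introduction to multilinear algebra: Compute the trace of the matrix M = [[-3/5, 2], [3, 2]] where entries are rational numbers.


The trace is the sum of diagonal entries.
Diagonal: M[1,1] = -3/5, M[2,2] = 2
Tr(M) = -3/5 + 2
Computing step by step:
After adding M[1,1]: -3/5
After adding M[2,2]: 7/5
Tr(M) = 7/5

7/5


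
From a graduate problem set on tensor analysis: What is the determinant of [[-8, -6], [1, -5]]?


For a 2x2 matrix [[a, b], [c, d]], det = a*d - b*c.
a = -8, b = -6, c = 1, d = -5
a*d = -8 * -5 = 40
b*c = -6 * 1 = -6
det = 40 - -6 = 46

46


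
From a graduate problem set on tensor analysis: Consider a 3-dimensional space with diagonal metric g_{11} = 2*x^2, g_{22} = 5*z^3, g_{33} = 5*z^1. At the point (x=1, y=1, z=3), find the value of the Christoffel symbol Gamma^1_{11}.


For a diagonal metric, Gamma^k_{ij} = (1/2) g^{kk} (dg_{ik}/dx_j + dg_{jk}/dx_i - dg_{ij}/dx_k).
The metric is diagonal, so g_{ab} = 0 for a != b.
At the given point: g_{11} = 2, g_{22} = 135, g_{33} = 15
g^{11} = 1/2
dg_{11}/dx_1 = dg_{11}/dx_1 = 4
dg_{11}/dx_1 = dg_{11}/dx_1 = 4
dg_{11}/dx_1 = dg_{11}/dx_1 = 4
Numerator = 4 + 4 - 4 = 4
Gamma^1_{11} = 4 / (2 * 2) = 1

1


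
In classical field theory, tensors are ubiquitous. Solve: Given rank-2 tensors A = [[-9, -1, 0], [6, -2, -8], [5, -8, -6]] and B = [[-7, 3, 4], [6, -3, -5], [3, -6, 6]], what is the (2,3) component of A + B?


Tensor addition is component-wise: (A + B)_{ij} = A_{ij} + B_{ij}.
A_{23} = -8
B_{23} = -5
(A + B)_{23} = -8 + -5 = -13

-13


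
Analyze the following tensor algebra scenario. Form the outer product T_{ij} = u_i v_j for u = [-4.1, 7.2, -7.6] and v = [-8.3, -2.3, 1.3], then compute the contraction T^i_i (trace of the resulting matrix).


The outer product gives T_{ij} = u_i v_j.
The trace (contraction) is Tr(T) = sum_i T_{ii} = sum_i u_i v_i.
Diagonal entries:
T_{11} = u_1 * v_1 = -4.1 * -8.3 = 34.03
T_{22} = u_2 * v_2 = 7.2 * -2.3 = -16.56
T_{33} = u_3 * v_3 = -7.6 * 1.3 = -9.88
Tr(T) = 34.03 + -16.56 + -9.88 = 7.59

7.59


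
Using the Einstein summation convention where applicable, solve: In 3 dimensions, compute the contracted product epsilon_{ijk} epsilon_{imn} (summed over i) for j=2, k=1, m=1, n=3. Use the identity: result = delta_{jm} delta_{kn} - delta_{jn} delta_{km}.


Using the identity: epsilon_{ijk} epsilon_{imn} = delta_{jm} delta_{kn} - delta_{jn} delta_{km}.
delta_{21} = 0
delta_{13} = 0
delta_{23} = 0
delta_{11} = 1
Result = 0 * 0 - 0 * 1 = 0 - 0 = 0

0


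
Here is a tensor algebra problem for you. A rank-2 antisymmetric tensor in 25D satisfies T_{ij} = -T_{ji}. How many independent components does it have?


An antisymmetric rank-2 tensor satisfies A_{ij} = -A_{ji}, so diagonal entries are zero.
The independent components are the upper-triangular entries: C(n, 2) = n(n-1)/2.
n = 25
C(25, 2) = 25 * 24 / 2 = 600 / 2 = 300

300


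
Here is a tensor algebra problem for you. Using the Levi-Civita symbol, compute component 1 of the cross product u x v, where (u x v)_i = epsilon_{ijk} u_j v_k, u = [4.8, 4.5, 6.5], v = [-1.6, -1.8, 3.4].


(u x v)_1 = sum_{j,k} epsilon_{1jk} u_j v_k. Only permutations of (1,2,3) contribute; the two non-zero terms are:
eps_{123} u_2 v_3 = 1 * 4.5 * 3.4 = 15.3
eps_{132} u_3 v_2 = -1 * 6.5 * -1.8 = 11.7
(u x v)_1 = 27

27


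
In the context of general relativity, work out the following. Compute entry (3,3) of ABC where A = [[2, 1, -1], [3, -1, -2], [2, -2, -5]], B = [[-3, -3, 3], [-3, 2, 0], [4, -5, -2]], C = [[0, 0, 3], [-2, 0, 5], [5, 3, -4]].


(ABC)_{33} = sum_m (AB)_{3m} C_{m3}. First compute row 3 of AB.
(AB)_{31} = 2*-3 + -2*-3 + -5*4 = -20
(AB)_{32} = 2*-3 + -2*2 + -5*-5 = 15
(AB)_{33} = 2*3 + -2*0 + -5*-2 = 16
Now contract with column 3 of C:
(AB)_{31} * C_{13} = -20 * 3 = -60
(AB)_{32} * C_{23} = 15 * 5 = 75
(AB)_{33} * C_{33} = 16 * -4 = -64
(ABC)_{33} = -60 + 75 + -64 = -49

-49


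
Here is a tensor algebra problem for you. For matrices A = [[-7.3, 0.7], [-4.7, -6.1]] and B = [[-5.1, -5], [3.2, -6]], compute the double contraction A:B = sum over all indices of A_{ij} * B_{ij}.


A:B = sum over all i,j of A_{ij} * B_{ij}.
Row 1: -7.3*-5.1=37.23, 0.7*-5=-3.5 => row sum = 33.73
Row 2: -4.7*3.2=-15.04, -6.1*-6=36.6 => row sum = 21.56
Total = 33.73 + 21.56 = 55.29

55.29


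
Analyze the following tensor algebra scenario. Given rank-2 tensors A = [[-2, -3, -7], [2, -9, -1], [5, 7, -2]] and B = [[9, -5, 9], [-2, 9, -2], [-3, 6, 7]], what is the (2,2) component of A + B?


Tensor addition is component-wise: (A + B)_{ij} = A_{ij} + B_{ij}.
A_{22} = -9
B_{22} = 9
(A + B)_{22} = -9 + 9 = 0

0


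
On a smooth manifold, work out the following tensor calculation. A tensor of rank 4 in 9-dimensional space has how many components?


The number of components of a rank-r tensor in d dimensions is d^r.
Here d = 9 and r = 4.
9^4 = 6561

6561


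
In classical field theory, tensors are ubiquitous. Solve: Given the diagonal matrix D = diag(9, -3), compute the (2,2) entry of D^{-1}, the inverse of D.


For a diagonal matrix, the inverse has entries (D^{-1})_{ii} = 1/d_{ii}.
The diagonal entries are: d_{11} = 9, d_{22} = -3
We need (D^{-1})_{22} = 1/d_{22} = 1/-3 = -1/3

-1/3


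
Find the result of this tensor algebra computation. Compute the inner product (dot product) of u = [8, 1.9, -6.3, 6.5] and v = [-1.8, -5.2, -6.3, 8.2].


The inner product u . v = sum of u_i * v_i.
Term-by-term: 8 * -1.8, 1.9 * -5.2, -6.3 * -6.3, 6.5 * 8.2
Products: -14.4, -9.88, 39.69, 53.3
Sum = -14.4 + -9.88 + 39.69 + 53.3 = 68.71

68.71


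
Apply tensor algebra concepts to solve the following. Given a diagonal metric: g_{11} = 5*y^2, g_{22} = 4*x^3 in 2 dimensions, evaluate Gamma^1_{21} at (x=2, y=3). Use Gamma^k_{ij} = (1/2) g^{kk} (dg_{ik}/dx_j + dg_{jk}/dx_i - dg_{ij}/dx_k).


For a diagonal metric, Gamma^k_{ij} = (1/2) g^{kk} (dg_{ik}/dx_j + dg_{jk}/dx_i - dg_{ij}/dx_k).
The metric is diagonal, so g_{ab} = 0 for a != b.
At the given point: g_{11} = 45, g_{22} = 32
g^{11} = 1/45
dg_{21}/dx_1 = 0 (off-diagonal)
dg_{11}/dx_2 = dg_{11}/dx_2 = 30
dg_{21}/dx_1 = 0 (off-diagonal)
Numerator = 0 + 30 - 0 = 30
Gamma^1_{21} = 30 / (2 * 45) = 1/3

1/3


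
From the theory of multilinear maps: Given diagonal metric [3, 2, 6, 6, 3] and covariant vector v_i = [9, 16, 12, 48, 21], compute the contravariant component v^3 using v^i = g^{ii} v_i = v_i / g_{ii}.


To raise an index with a diagonal metric: v^i = v_i / g_{ii}.
For index 3: v_3 = 12, g_{33} = 6
v^3 = 12 / 6 = 2

2


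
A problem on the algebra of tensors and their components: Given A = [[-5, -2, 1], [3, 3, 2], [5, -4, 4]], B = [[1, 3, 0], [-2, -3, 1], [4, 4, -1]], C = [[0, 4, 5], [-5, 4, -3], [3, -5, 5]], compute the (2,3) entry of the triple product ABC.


(ABC)_{23} = sum_m (AB)_{2m} C_{m3}. First compute row 2 of AB.
(AB)_{21} = 3*1 + 3*-2 + 2*4 = 5
(AB)_{22} = 3*3 + 3*-3 + 2*4 = 8
(AB)_{23} = 3*0 + 3*1 + 2*-1 = 1
Now contract with column 3 of C:
(AB)_{21} * C_{13} = 5 * 5 = 25
(AB)_{22} * C_{23} = 8 * -3 = -24
(AB)_{23} * C_{33} = 1 * 5 = 5
(ABC)_{23} = 25 + -24 + 5 = 6

6


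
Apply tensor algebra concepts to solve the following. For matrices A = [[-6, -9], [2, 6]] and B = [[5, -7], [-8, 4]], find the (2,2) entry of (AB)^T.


(AB)^T_{ij} = (AB)_{ji} = sum_k A_{jk} B_{ki}.
For i=2, j=2 we need (AB)_{22}:
A_{21} * B_{12} = 2 * -7 = -14
A_{22} * B_{22} = 6 * 4 = 24
Sum = -14 + 24 = 10

10


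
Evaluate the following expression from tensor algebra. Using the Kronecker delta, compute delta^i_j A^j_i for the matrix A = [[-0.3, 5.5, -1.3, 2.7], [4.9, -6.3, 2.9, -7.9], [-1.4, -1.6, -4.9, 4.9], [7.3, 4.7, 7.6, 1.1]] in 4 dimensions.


The contraction (trace) of a rank-2 tensor is the sum of its diagonal elements.
Diagonal entries: A[1,1] = -0.3, A[2,2] = -6.3, A[3,3] = -4.9, A[4,4] = 1.1
Tr(A) = -0.3 + -6.3 + -4.9 + 1.1 = -10.4

-10.4


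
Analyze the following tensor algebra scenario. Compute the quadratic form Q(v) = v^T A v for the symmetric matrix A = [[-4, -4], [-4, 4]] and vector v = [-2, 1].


First compute Av:
(Av)_1 = -4*-2 + -4*1 = 4
(Av)_2 = -4*-2 + 4*1 = 12
Av = [4, 12]
Then v^T (Av) = -2*4 + 1*12
= -8 + 12 = 4

4


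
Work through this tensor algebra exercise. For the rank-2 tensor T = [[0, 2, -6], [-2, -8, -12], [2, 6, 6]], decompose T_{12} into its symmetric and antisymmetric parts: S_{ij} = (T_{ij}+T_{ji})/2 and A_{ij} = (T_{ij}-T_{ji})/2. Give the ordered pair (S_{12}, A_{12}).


T_{12} = 2
T_{21} = -2
S_{12} = (2 + -2)/2 = 0/2 = 0
A_{12} = (2 - -2)/2 = 4/2 = 2
Check: S + A = 0 + 2 = 2 = T_{12}.

(0, 2)


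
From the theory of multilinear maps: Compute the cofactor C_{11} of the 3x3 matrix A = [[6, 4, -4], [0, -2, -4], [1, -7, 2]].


To find cofactor C_{11}, delete row 1 and column 1.
The resulting 2x2 submatrix is: [[-2, -4], [-7, 2]]
Minor M_{11} = -2*2 - -4*-7
  = -4 - 28 = -32
Sign = (-1)^(1+1) = (-1)^2 = 1
Cofactor C_{11} = 1 * -32 = -32

-32


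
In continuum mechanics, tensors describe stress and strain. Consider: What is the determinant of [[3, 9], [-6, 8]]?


For a 2x2 matrix [[a, b], [c, d]], det = a*d - b*c.
a = 3, b = 9, c = -6, d = 8
a*d = 3 * 8 = 24
b*c = 9 * -6 = -54
det = 24 - -54 = 78

78


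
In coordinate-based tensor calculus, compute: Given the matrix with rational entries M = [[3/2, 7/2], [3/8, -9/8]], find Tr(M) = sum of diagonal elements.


The trace is the sum of diagonal entries.
Diagonal: M[1,1] = 3/2, M[2,2] = -9/8
Tr(M) = 3/2 + -9/8
Computing step by step:
After adding M[1,1]: 3/2
After adding M[2,2]: 3/8
Tr(M) = 3/8

3/8


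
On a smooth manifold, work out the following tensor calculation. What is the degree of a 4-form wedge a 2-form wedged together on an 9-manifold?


The degree of a wedge product is the sum of the degrees of the individual forms.
Degrees: 4, 2
Total degree = 4 + 2 = 6

6


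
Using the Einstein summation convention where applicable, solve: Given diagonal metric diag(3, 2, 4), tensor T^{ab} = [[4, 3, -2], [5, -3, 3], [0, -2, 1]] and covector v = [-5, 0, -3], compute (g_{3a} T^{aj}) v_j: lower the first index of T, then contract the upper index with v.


Step 1: lower the first index. For a diagonal metric, g_{ia} T^{aj} = g_{ii} T^{ij} (no sum on i).
g_{33} = 4
S_3{}^1 = 4 * T^{31} = 4 * 0 = 0
S_3{}^2 = 4 * T^{32} = 4 * -2 = -8
S_3{}^3 = 4 * T^{33} = 4 * 1 = 4
Step 2: contract S_3{}^j with v_j.
S_3{}^1 * v_1 = 0 * -5 = 0
S_3{}^2 * v_2 = -8 * 0 = 0
S_3{}^3 * v_3 = 4 * -3 = -12
Result = 0 + 0 + -12 = -12

-12


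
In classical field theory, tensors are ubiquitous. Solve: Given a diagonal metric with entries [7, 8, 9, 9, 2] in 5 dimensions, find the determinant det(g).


For a diagonal metric, the determinant is the product of diagonal entries.
Diagonal entries: 7, 8, 9, 9, 2
det(g) = 7 * 8 * 9 * 9 * 2 = 9072

9072


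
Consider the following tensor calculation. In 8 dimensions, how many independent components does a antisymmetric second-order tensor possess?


A antisymmetric rank-2 tensor in d dimensions has d(d-1)/2 independent components.
d = 8
d(d-1)/2 = 8 * 7 / 2 = 56 / 2 = 28

28


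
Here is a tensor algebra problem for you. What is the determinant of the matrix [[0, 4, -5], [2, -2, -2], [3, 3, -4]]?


Expanding along the first row, det(A) = a11*M_11 - a12*M_12 + a13*M_13, where M_1j is the (1,j) minor.
Minor M_11 = -2*-4 - -2*3 = 14
Minor M_12 = 2*-4 - -2*3 = -2
Minor M_13 = 2*3 - -2*3 = 12
det = 0*(14) - 4*(-2) + -5*(12)
    = 0 - -8 + -60
    = -52

-52


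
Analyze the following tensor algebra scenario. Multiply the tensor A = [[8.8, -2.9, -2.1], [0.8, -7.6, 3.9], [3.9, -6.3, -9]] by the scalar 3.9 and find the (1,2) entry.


Scalar multiplication: (cA)_{ij} = c * A_{ij}.
c = 3.9
A_{12} = -2.9
(cA)_{12} = 3.9 * -2.9 = -11.31

-11.31


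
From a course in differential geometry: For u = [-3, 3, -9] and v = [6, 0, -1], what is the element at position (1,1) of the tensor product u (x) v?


The outer product entry T_{ij} = u_i * v_j.
We need i=1, j=1.
u_1 = -3, v_1 = 6
T_{1,1} = -3 * 6 = -18

-18


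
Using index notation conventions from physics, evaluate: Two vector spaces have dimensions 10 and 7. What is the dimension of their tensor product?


The dimension of a tensor product is the product of dimensions.
dim(V) = 10, dim(W) = 7
dim(V (x) W) = 10 * 7 = 70

70


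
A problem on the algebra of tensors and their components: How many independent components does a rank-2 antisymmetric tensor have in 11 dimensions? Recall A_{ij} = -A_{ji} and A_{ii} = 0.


An antisymmetric rank-2 tensor satisfies A_{ij} = -A_{ji}, so diagonal entries are zero.
The independent components are the upper-triangular entries: C(n, 2) = n(n-1)/2.
n = 11
C(11, 2) = 11 * 10 / 2 = 110 / 2 = 55

55


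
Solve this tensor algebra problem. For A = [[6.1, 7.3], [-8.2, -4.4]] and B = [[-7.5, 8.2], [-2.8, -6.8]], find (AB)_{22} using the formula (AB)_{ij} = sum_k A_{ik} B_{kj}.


(AB)_{ij} = sum_k A_{ik} B_{kj}.
For i=2, j=2:
A_{21} * B_{12} = -8.2 * 8.2 = -67.24
A_{22} * B_{22} = -4.4 * -6.8 = 29.92
Sum = -67.24 + 29.92 = -37.32

-37.32


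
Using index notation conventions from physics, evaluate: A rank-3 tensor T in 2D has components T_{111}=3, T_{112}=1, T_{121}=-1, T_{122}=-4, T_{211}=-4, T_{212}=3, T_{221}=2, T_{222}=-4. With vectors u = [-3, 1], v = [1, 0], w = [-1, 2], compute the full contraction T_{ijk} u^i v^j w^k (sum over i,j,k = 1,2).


S = sum over i,j,k of T_{ijk} u_i v_j w_k. Expanding all 8 terms:
T_{111}*u_1*v_1*w_1 = 3*-3*1*-1 = 9  (running total: 9)
T_{112}*u_1*v_1*w_2 = 1*-3*1*2 = -6  (running total: 3)
T_{121}*u_1*v_2*w_1 = -1*-3*0*-1 = 0  (running total: 3)
T_{122}*u_1*v_2*w_2 = -4*-3*0*2 = 0  (running total: 3)
T_{211}*u_2*v_1*w_1 = -4*1*1*-1 = 4  (running total: 7)
T_{212}*u_2*v_1*w_2 = 3*1*1*2 = 6  (running total: 13)
T_{221}*u_2*v_2*w_1 = 2*1*0*-1 = 0  (running total: 13)
T_{222}*u_2*v_2*w_2 = -4*1*0*2 = 0  (running total: 13)
S = 13

13


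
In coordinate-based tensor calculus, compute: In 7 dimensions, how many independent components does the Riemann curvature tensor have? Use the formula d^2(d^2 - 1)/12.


The Riemann tensor in d dimensions has d^2(d^2 - 1)/12 independent components.
d = 7, so d^2 = 49
d^2 - 1 = 48
d^2(d^2 - 1) = 49 * 48 = 2352
Divide by 12: 2352 / 12 = 196

196


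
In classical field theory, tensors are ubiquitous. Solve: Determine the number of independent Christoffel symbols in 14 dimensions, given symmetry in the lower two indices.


Christoffel symbols Gamma^k_{ij} are symmetric in i,j, so there are d * d(d+1)/2 independent symbols.
d = 14
d(d+1)/2 = 14 * 15 / 2 = 105
Total = 14 * 105 = 1470

1470


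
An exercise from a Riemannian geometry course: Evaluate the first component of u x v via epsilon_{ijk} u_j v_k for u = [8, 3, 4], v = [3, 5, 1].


(u x v)_1 = sum_{j,k} epsilon_{1jk} u_j v_k. Only permutations of (1,2,3) contribute; the two non-zero terms are:
eps_{123} u_2 v_3 = 1 * 3 * 1 = 3
eps_{132} u_3 v_2 = -1 * 4 * 5 = -20
(u x v)_1 = -17

-17


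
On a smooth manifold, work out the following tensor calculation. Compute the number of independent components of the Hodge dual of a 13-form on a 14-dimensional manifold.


The Hodge dual of a p-form on an n-dimensional manifold is an (n-p)-form.
n = 14, p = 13, so dual degree = 14 - 13 = 1
The number of components is C(n, n-p) = C(14, 1) = 14

14


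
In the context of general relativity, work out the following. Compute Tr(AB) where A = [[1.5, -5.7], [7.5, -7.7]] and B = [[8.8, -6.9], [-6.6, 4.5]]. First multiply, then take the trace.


Tr(AB) = sum_i (AB)_{ii} where (AB)_{ii} = sum_k A_{ik} B_{ki}.
(AB)_{11} = 1.5*8.8 + -5.7*-6.6 = 50.82
(AB)_{22} = 7.5*-6.9 + -7.7*4.5 = -86.4
Tr(AB) = 50.82 + -86.4 = -35.58

-35.58


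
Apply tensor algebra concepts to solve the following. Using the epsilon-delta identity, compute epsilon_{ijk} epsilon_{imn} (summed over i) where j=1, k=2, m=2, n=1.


Using the identity: epsilon_{ijk} epsilon_{imn} = delta_{jm} delta_{kn} - delta_{jn} delta_{km}.
delta_{12} = 0
delta_{21} = 0
delta_{11} = 1
delta_{22} = 1
Result = 0 * 0 - 1 * 1 = 0 - 1 = -1

-1


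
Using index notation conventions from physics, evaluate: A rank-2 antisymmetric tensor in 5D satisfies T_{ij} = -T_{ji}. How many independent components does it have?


An antisymmetric rank-2 tensor satisfies A_{ij} = -A_{ji}, so diagonal entries are zero.
The independent components are the upper-triangular entries: C(n, 2) = n(n-1)/2.
n = 5
C(5, 2) = 5 * 4 / 2 = 20 / 2 = 10

10


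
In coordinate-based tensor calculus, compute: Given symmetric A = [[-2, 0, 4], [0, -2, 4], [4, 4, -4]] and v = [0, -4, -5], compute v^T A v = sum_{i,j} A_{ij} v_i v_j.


First compute Av:
(Av)_1 = -2*0 + 0*-4 + 4*-5 = -20
(Av)_2 = 0*0 + -2*-4 + 4*-5 = -12
(Av)_3 = 4*0 + 4*-4 + -4*-5 = 4
Av = [-20, -12, 4]
Then v^T (Av) = 0*-20 + -4*-12 + -5*4
= 0 + 48 + -20 = 28

28


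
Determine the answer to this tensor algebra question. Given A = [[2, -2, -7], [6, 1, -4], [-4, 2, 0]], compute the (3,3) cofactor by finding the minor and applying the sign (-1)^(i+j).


To find cofactor C_{33}, delete row 3 and column 3.
The resulting 2x2 submatrix is: [[2, -2], [6, 1]]
Minor M_{33} = 2*1 - -2*6
  = 2 - -12 = 14
Sign = (-1)^(3+3) = (-1)^6 = 1
Cofactor C_{33} = 1 * 14 = 14

14


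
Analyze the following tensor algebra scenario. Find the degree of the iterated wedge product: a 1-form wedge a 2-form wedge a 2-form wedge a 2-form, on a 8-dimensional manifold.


The degree of a wedge product is the sum of the degrees of the individual forms.
Degrees: 1, 2, 2, 2
Total degree = 1 + 2 + 2 + 2 = 7

7


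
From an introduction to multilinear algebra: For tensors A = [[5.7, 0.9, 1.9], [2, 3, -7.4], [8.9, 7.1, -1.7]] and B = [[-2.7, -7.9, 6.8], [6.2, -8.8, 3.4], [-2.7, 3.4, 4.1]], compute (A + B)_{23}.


Tensor addition is component-wise: (A + B)_{ij} = A_{ij} + B_{ij}.
A_{23} = -7.4
B_{23} = 3.4
(A + B)_{23} = -7.4 + 3.4 = -4

-4


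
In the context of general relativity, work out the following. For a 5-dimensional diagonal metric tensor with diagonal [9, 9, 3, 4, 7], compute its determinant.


For a diagonal metric, the determinant is the product of diagonal entries.
Diagonal entries: 9, 9, 3, 4, 7
det(g) = 9 * 9 * 3 * 4 * 7 = 6804

6804
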